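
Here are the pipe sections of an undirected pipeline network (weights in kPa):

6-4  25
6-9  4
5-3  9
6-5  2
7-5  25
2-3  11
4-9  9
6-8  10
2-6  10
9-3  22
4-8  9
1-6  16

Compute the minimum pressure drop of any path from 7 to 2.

37 kPa

Running Dijkstra from 7:
7: 0
5: 25  (via 7)
6: 27  (via 5)
9: 31  (via 6)
3: 34  (via 5)
2: 37  (via 6)
Shortest route: 7–5–6–2 = 37 kPa.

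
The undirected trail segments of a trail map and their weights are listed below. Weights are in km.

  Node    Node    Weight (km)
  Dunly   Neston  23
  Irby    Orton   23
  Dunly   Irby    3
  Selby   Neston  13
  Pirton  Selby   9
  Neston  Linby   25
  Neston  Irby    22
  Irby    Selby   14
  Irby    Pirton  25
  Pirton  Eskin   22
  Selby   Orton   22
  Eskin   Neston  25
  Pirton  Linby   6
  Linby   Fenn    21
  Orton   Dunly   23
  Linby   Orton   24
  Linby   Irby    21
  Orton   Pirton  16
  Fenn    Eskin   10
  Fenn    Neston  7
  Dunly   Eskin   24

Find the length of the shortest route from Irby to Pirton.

Candidate routes:
Irby–Orton–Pirton: 23+16 = 39
Irby–Linby–Pirton: 21+6 = 27
Irby–Selby–Pirton: 14+9 = 23
Irby–Pirton: 25 = 25
The minimum is 23 km via Irby–Selby–Pirton.

23 km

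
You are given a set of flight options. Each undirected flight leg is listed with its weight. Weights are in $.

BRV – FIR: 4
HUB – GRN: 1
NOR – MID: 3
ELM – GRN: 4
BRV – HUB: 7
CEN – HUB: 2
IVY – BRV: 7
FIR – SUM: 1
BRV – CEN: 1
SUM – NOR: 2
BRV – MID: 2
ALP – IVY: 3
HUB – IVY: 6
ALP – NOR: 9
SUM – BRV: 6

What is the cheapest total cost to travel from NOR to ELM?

$13

Enumerating some paths:
NOR - SUM - FIR - BRV - CEN - HUB - GRN - ELM: 2+1+4+1+2+1+4 = 15
NOR - MID - BRV - HUB - GRN - ELM: 3+2+7+1+4 = 17
NOR - MID - BRV - CEN - HUB - GRN - ELM: 3+2+1+2+1+4 = 13
NOR - SUM - BRV - CEN - HUB - GRN - ELM: 2+6+1+2+1+4 = 16
Cheapest is NOR - MID - BRV - CEN - HUB - GRN - ELM at $13.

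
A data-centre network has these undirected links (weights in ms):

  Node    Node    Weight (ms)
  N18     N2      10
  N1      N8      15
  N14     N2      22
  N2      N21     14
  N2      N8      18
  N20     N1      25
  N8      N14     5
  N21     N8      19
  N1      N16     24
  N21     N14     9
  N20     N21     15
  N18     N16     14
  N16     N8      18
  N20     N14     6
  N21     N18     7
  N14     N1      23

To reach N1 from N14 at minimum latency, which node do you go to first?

N8

Candidate routes:
N14 - N1: 23 = 23
N14 - N8 - N1: 5+15 = 20
Cheapest is N14 - N8 - N1 at 20 ms.
So from N14 the first move is to N8.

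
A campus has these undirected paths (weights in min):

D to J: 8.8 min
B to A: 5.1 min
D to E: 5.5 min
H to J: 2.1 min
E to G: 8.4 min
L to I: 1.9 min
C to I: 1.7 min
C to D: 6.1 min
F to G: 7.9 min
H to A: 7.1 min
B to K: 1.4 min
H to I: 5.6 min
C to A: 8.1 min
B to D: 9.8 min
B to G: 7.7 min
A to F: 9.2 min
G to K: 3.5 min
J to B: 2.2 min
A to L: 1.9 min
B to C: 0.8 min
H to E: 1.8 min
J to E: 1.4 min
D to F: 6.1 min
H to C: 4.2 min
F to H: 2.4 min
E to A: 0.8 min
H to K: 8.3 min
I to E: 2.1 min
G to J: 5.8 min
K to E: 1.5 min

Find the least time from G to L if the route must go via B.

9.3 min

Best G to B: G–K–B costing 4.9
Shortest B→L: B–C–I–L = 4.4
Total via B: 4.9 + 4.4 = 9.3 min.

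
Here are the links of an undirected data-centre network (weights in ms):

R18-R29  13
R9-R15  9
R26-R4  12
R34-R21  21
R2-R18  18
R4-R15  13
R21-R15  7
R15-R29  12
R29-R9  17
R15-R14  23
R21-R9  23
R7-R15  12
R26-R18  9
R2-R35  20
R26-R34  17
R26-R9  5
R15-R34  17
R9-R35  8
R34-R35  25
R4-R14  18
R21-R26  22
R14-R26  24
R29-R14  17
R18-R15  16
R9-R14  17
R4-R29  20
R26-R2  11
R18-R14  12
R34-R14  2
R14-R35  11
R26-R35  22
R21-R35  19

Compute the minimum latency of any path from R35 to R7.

29 ms

Running Dijkstra from R35:
R35: 0
R9: 8  (via R35)
R14: 11  (via R35)
R34: 13  (via R14)
R26: 13  (via R9)
R15: 17  (via R9)
R21: 19  (via R35)
R2: 20  (via R35)
R18: 22  (via R26)
R29: 25  (via R9)
R4: 25  (via R26)
R7: 29  (via R15)
Shortest route: R35–R9–R15–R7 = 29 ms.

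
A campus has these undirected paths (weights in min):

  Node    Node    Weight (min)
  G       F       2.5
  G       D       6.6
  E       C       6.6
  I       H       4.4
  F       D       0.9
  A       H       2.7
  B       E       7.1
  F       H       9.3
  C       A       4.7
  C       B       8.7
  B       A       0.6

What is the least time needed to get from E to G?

22.2 min

Running Dijkstra from E:
E: 0
C: 6.6  (via E)
B: 7.1  (via E)
A: 7.7  (via B)
H: 10.4  (via A)
I: 14.8  (via H)
F: 19.7  (via H)
D: 20.6  (via F)
G: 22.2  (via F)
Shortest route: E–B–A–H–F–G = 22.2 min.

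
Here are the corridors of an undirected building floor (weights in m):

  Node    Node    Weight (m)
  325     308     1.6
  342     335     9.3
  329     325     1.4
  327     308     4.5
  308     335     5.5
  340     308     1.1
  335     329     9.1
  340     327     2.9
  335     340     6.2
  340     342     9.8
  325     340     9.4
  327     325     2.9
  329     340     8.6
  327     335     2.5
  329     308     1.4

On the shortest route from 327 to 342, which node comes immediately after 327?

Compare a few routes:
327–325–308–340–342: 2.9+1.6+1.1+9.8 = 15.4
327–308–340–342: 4.5+1.1+9.8 = 15.4
327–335–342: 2.5+9.3 = 11.8
327–340–342: 2.9+9.8 = 12.7
Cheapest is 327–335–342 at 11.8 m.
So from 327 the first move is to 335.

335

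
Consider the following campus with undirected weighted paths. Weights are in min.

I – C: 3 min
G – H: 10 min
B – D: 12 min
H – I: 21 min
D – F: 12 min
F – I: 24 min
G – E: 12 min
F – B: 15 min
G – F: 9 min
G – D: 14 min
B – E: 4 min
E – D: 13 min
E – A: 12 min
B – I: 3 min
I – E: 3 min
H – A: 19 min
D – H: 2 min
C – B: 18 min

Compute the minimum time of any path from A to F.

31 min

Shortest distances from A:
A: 0
E: 12  (via A)
I: 15  (via E)
B: 16  (via E)
C: 18  (via I)
H: 19  (via A)
D: 21  (via H)
G: 24  (via E)
F: 31  (via B)
Shortest route: A–E–B–F = 31 min.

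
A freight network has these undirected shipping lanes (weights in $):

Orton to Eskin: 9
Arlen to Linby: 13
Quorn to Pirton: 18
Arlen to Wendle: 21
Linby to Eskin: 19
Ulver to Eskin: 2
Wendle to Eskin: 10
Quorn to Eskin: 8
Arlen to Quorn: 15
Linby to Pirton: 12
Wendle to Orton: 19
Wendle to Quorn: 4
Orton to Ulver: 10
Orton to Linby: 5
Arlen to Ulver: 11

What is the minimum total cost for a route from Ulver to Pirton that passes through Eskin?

$28

Shortest Ulver→Eskin: Ulver → Eskin = 2
Shortest Eskin→Pirton: Eskin → Quorn → Pirton = 26
Total via Eskin: 2 + 26 = $28.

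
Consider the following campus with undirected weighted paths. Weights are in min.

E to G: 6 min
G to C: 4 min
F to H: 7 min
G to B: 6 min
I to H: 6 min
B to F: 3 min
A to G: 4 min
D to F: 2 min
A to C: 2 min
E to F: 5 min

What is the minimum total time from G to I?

Shortest distances from G:
G: 0
A: 4  (via G)
C: 4  (via G)
B: 6  (via G)
E: 6  (via G)
F: 9  (via B)
D: 11  (via F)
H: 16  (via F)
I: 22  (via H)
Shortest route: G–B–F–H–I = 22 min.

22 min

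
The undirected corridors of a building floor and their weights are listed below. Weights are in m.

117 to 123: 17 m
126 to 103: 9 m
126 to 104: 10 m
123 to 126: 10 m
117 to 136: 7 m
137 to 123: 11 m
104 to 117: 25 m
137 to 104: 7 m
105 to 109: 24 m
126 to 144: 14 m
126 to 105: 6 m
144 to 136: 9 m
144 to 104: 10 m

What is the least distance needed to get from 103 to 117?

36 m

Compare a few routes:
103 - 126 - 123 - 117: 9+10+17 = 36
103 - 126 - 144 - 136 - 117: 9+14+9+7 = 39
The minimum is 36 m via 103 - 126 - 123 - 117.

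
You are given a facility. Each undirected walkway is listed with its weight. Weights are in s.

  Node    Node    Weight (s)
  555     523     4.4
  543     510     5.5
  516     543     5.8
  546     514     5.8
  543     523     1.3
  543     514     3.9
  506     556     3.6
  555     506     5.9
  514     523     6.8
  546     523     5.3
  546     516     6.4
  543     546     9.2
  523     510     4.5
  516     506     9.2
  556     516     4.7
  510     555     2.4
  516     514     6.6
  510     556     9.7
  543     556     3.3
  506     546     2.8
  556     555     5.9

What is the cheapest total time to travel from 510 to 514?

9.4 s

Compare a few routes:
510–523–514: 4.5+6.8 = 11.3
510–543–514: 5.5+3.9 = 9.4
510–523–543–514: 4.5+1.3+3.9 = 9.7
Cheapest is 510–543–514 at 9.4 s.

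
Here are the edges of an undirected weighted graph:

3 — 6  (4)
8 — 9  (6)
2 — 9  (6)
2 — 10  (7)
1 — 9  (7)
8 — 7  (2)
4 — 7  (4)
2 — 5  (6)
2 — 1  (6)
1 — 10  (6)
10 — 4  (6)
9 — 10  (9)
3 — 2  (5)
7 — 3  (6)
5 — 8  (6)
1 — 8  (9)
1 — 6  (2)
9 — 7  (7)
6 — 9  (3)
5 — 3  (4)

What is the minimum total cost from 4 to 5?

12

Shortest distances from 4:
4: 0
7: 4  (via 4)
8: 6  (via 7)
10: 6  (via 4)
3: 10  (via 7)
9: 11  (via 7)
1: 12  (via 10)
5: 12  (via 8)
Shortest route: 4 → 7 → 8 → 5 = 12.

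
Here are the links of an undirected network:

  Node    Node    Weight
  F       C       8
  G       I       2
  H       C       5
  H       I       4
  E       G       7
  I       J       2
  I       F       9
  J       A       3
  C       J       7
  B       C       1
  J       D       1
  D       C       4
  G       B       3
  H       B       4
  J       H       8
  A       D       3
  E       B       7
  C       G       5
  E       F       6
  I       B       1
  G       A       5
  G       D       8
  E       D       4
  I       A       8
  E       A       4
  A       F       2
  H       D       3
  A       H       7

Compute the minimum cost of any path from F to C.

8

Shortest distances from F:
F: 0
A: 2  (via F)
D: 5  (via A)
J: 5  (via A)
E: 6  (via F)
G: 7  (via A)
I: 7  (via J)
B: 8  (via I)
C: 8  (via F)
Shortest route: F → C = 8.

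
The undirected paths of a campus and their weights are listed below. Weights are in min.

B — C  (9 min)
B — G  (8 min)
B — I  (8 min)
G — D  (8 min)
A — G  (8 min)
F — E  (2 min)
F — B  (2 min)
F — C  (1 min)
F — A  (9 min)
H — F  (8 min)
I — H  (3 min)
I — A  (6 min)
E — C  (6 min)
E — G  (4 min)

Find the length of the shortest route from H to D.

Compare a few routes:
H - I - A - G - D: 3+6+8+8 = 25
H - F - B - G - D: 8+2+8+8 = 26
H - F - E - G - D: 8+2+4+8 = 22
H - I - B - F - E - G - D: 3+8+2+2+4+8 = 27
Cheapest is H - F - E - G - D at 22 min.

22 min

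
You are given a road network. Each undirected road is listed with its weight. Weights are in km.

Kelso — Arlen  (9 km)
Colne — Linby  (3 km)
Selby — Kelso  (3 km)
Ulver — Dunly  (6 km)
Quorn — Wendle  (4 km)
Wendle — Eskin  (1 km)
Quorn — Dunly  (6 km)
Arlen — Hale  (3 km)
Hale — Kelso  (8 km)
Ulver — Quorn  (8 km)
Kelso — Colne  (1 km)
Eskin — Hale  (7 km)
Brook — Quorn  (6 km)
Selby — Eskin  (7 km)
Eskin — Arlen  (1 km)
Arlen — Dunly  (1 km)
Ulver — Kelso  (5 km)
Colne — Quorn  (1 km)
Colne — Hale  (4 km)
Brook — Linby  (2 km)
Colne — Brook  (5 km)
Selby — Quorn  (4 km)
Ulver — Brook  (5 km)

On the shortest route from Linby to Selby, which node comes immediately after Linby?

Colne

Candidate routes:
Linby → Colne → Quorn → Selby: 3+1+4 = 8
Linby → Brook → Colne → Kelso → Selby: 2+5+1+3 = 11
Linby → Colne → Kelso → Selby: 3+1+3 = 7
The minimum is 7 km via Linby → Colne → Kelso → Selby.
So from Linby the first move is to Colne.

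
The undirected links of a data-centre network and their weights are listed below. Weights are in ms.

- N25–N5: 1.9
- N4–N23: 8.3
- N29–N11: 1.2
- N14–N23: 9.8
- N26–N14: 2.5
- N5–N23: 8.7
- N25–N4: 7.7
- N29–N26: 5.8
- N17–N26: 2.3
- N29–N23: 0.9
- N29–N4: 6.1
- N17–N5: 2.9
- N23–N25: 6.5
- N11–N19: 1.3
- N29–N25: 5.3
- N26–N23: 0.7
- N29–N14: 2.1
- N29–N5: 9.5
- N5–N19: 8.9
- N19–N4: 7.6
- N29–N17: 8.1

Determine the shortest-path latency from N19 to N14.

Shortest distances from N19:
N19: 0
N11: 1.3  (via N19)
N29: 2.5  (via N11)
N23: 3.4  (via N29)
N26: 4.1  (via N23)
N14: 4.6  (via N29)
Shortest route: N19–N11–N29–N14 = 4.6 ms.

4.6 ms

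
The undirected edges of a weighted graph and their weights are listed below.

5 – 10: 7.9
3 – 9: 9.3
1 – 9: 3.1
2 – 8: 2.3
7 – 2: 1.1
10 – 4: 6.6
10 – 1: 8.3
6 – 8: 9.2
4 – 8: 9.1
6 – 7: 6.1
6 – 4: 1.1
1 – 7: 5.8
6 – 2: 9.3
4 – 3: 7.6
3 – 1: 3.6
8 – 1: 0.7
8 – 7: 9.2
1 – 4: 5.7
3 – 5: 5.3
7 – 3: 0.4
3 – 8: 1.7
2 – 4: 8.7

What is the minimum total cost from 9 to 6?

Compare a few routes:
9 - 1 - 8 - 6: 3.1+0.7+9.2 = 13
9 - 1 - 8 - 3 - 7 - 6: 3.1+0.7+1.7+0.4+6.1 = 12
9 - 1 - 4 - 6: 3.1+5.7+1.1 = 9.9
9 - 1 - 3 - 7 - 6: 3.1+3.6+0.4+6.1 = 13.2
Cheapest is 9 - 1 - 4 - 6 at 9.9.

9.9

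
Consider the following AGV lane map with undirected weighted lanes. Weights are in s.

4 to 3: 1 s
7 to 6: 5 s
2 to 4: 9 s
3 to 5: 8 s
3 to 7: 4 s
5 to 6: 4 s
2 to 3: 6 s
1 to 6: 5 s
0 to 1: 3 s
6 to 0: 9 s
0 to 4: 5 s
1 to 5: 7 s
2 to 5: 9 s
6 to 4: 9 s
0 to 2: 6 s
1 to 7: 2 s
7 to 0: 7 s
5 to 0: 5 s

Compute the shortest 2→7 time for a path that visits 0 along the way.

11 s

Best 2 to 0: 2 → 0 costing 6
Best 0 to 7: 0 → 1 → 7 costing 5
Total via 0: 6 + 5 = 11 s.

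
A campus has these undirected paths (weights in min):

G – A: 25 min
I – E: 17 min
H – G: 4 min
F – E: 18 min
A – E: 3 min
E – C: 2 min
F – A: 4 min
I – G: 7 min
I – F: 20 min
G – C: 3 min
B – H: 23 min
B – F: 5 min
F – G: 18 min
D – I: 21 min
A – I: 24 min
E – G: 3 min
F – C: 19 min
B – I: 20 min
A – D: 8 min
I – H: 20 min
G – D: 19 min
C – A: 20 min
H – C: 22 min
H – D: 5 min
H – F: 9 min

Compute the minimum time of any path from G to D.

Running Dijkstra from G:
G: 0
C: 3  (via G)
E: 3  (via G)
H: 4  (via G)
A: 6  (via E)
I: 7  (via G)
D: 9  (via H)
Shortest route: G → H → D = 9 min.

9 min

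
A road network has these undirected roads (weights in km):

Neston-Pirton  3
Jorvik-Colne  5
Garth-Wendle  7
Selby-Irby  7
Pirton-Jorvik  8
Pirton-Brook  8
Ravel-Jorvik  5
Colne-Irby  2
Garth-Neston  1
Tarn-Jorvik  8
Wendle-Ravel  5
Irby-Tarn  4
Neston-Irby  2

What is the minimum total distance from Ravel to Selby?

19 km

Settle nodes by increasing distance from Ravel:
Ravel: 0
Jorvik: 5  (via Ravel)
Wendle: 5  (via Ravel)
Colne: 10  (via Jorvik)
Irby: 12  (via Colne)
Garth: 12  (via Wendle)
Neston: 13  (via Garth)
Tarn: 13  (via Jorvik)
Pirton: 13  (via Jorvik)
Selby: 19  (via Irby)
Shortest route: Ravel–Jorvik–Colne–Irby–Selby = 19 km.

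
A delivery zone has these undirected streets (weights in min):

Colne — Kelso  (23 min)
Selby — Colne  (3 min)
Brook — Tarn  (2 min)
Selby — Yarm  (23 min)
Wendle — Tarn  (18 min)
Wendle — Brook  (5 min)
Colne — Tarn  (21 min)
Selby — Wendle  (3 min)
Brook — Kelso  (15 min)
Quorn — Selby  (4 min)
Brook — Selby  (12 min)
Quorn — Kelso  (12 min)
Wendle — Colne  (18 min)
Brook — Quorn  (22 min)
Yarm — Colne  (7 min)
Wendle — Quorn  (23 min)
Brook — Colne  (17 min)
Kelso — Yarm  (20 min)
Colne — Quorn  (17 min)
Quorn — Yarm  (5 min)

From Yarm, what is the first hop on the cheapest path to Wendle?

Compare a few routes:
Yarm–Colne–Selby–Wendle: 7+3+3 = 13
Yarm–Quorn–Selby–Wendle: 5+4+3 = 12
Cheapest is Yarm–Quorn–Selby–Wendle at 12 min.
So from Yarm the first move is to Quorn.

Quorn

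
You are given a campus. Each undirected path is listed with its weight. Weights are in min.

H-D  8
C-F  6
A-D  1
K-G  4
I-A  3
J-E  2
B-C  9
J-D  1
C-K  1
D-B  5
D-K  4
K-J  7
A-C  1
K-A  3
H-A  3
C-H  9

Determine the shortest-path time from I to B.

9 min

Candidate routes:
I → A → C → K → D → B: 3+1+1+4+5 = 14
I → A → C → B: 3+1+9 = 13
I → A → D → B: 3+1+5 = 9
The minimum is 9 min via I → A → D → B.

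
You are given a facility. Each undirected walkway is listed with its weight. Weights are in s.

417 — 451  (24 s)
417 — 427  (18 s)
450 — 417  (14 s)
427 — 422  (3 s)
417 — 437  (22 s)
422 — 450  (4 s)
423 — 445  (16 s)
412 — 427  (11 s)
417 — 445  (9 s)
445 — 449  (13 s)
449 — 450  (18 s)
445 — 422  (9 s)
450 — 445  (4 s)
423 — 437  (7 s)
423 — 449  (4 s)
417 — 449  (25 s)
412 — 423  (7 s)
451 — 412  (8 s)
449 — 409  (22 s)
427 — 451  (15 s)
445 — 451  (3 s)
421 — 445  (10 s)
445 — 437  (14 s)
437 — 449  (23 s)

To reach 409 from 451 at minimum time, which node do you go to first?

Compare a few routes:
451 - 445 - 450 - 449 - 409: 3+4+18+22 = 47
451 - 445 - 449 - 409: 3+13+22 = 38
451 - 445 - 423 - 449 - 409: 3+16+4+22 = 45
451 - 412 - 423 - 449 - 409: 8+7+4+22 = 41
The minimum is 38 s via 451 - 445 - 449 - 409.
So from 451 the first move is to 445.

445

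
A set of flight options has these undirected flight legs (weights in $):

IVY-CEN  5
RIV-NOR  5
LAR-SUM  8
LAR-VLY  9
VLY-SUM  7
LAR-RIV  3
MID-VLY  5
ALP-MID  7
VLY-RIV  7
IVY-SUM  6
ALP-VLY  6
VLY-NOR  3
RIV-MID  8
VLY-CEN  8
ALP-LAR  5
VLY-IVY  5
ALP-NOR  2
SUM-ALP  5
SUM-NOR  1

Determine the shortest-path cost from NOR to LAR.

Enumerating some paths:
NOR - ALP - LAR: 2+5 = 7
NOR - RIV - LAR: 5+3 = 8
The minimum is $7 via NOR - ALP - LAR.

$7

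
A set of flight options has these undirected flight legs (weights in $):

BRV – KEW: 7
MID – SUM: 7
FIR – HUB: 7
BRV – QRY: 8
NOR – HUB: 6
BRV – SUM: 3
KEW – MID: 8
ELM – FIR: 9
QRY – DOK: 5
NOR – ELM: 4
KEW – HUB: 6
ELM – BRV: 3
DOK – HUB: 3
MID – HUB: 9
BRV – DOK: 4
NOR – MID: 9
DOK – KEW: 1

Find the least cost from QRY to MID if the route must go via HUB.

Best QRY to HUB: QRY–DOK–HUB costing 8
Shortest HUB→MID: HUB–MID = 9
Total via HUB: 8 + 9 = $17.

$17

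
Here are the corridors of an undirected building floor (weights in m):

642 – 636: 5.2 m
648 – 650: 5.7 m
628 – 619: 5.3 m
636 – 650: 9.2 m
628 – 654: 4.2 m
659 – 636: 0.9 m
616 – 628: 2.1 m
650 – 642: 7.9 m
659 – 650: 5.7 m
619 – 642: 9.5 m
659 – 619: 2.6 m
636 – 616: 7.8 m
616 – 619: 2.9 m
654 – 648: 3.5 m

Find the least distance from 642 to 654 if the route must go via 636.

17.9 m

Best 642 to 636: 642 → 636 costing 5.2
Best 636 to 654: 636 → 659 → 619 → 616 → 628 → 654 costing 12.7
Total via 636: 5.2 + 12.7 = 17.9 m.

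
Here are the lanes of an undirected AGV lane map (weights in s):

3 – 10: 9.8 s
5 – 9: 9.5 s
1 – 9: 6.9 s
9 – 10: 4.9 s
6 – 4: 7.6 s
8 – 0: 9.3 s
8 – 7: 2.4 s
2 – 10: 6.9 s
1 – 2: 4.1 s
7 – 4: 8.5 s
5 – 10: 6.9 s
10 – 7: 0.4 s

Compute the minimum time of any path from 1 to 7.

11.4 s

Candidate routes:
1 - 9 - 5 - 10 - 7: 6.9+9.5+6.9+0.4 = 23.7
1 - 2 - 10 - 7: 4.1+6.9+0.4 = 11.4
1 - 9 - 10 - 7: 6.9+4.9+0.4 = 12.2
The minimum is 11.4 s via 1 - 2 - 10 - 7.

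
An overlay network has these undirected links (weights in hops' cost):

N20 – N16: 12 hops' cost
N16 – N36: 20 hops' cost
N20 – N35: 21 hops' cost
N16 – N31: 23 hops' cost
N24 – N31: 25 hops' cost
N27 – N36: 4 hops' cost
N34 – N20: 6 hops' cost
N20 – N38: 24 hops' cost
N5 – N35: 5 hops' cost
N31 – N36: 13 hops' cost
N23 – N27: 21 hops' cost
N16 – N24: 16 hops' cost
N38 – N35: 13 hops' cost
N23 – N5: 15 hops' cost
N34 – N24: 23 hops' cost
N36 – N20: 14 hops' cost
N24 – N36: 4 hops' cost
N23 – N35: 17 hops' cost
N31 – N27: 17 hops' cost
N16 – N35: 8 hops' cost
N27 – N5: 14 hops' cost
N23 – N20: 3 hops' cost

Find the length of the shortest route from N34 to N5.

Compare a few routes:
N34–N20–N23–N5: 6+3+15 = 24
N34–N20–N16–N35–N5: 6+12+8+5 = 31
Cheapest is N34–N20–N23–N5 at 24 hops' cost.

24 hops' cost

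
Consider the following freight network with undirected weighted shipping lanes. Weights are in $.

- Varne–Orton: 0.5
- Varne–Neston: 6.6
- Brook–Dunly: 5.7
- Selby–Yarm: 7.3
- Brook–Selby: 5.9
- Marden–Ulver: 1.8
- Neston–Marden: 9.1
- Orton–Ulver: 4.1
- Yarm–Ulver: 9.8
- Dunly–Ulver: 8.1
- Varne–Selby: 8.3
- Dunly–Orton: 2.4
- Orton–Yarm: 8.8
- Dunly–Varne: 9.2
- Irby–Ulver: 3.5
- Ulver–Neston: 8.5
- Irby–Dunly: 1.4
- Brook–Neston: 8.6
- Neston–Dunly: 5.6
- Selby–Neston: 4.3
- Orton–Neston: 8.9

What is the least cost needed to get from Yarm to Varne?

Settle nodes by increasing distance from Yarm:
Yarm: 0
Selby: 7.3  (via Yarm)
Orton: 8.8  (via Yarm)
Varne: 9.3  (via Orton)
Shortest route: Yarm → Orton → Varne = $9.3.

$9.3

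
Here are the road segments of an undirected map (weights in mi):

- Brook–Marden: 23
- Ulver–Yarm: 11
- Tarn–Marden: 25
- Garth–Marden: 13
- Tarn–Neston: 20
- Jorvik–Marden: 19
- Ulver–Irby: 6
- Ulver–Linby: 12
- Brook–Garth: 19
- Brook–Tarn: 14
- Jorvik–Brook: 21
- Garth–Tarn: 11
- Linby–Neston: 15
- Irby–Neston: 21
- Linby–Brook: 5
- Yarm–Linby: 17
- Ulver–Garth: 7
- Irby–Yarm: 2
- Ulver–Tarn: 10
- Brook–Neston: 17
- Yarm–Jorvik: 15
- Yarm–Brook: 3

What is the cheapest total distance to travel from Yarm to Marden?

Candidate routes:
Yarm–Brook–Marden: 3+23 = 26
Yarm–Irby–Ulver–Garth–Marden: 2+6+7+13 = 28
Yarm–Jorvik–Marden: 15+19 = 34
Yarm–Ulver–Garth–Marden: 11+7+13 = 31
The minimum is 26 mi via Yarm–Brook–Marden.

26 mi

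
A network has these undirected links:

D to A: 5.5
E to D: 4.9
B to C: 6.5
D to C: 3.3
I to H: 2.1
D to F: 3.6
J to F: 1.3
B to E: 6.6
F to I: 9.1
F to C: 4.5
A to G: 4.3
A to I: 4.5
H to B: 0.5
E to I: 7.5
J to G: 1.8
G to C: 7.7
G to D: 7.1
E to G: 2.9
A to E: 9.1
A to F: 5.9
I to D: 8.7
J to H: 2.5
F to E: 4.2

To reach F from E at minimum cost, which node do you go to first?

Candidate routes:
E - G - J - F: 2.9+1.8+1.3 = 6
E - F: 4.2 = 4.2
Cheapest is E - F at 4.2.
So from E the first move is to F.

F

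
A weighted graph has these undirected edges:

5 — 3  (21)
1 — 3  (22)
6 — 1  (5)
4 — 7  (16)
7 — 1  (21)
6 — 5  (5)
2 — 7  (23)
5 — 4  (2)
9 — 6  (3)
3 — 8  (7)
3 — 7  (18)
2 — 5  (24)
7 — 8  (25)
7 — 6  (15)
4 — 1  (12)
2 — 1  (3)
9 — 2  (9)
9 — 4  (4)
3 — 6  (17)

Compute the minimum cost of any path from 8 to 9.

27

Shortest distances from 8:
8: 0
3: 7  (via 8)
6: 24  (via 3)
7: 25  (via 8)
9: 27  (via 6)
Shortest route: 8 → 3 → 6 → 9 = 27.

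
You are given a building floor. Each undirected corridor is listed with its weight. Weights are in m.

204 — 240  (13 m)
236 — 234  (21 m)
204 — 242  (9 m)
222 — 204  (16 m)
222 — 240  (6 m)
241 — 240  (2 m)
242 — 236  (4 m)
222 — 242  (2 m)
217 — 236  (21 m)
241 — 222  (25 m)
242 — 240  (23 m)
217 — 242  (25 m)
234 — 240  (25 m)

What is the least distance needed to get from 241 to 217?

35 m

Enumerating some paths:
241 - 240 - 222 - 242 - 217: 2+6+2+25 = 35
241 - 240 - 204 - 242 - 236 - 217: 2+13+9+4+21 = 49
241 - 240 - 204 - 242 - 217: 2+13+9+25 = 49
Cheapest is 241 - 240 - 222 - 242 - 217 at 35 m.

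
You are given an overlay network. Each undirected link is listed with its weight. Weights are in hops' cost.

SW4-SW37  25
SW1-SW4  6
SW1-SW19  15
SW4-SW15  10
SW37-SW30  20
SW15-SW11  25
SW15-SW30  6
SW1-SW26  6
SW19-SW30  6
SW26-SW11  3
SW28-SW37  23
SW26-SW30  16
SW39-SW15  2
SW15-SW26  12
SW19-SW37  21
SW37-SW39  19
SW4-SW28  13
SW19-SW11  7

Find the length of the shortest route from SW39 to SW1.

Settle nodes by increasing distance from SW39:
SW39: 0
SW15: 2  (via SW39)
SW30: 8  (via SW15)
SW4: 12  (via SW15)
SW26: 14  (via SW15)
SW19: 14  (via SW30)
SW11: 17  (via SW26)
SW1: 18  (via SW4)
Shortest route: SW39–SW15–SW4–SW1 = 18 hops' cost.

18 hops' cost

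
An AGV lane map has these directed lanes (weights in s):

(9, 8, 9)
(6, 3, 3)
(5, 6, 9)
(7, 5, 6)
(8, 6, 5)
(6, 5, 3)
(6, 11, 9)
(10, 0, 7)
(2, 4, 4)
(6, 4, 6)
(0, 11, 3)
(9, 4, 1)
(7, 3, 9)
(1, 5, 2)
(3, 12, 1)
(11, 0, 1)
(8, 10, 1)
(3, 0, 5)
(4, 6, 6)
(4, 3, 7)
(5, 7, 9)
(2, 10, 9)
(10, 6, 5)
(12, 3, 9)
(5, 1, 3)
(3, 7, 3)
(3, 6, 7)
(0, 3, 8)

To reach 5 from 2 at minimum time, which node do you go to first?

Enumerating some paths:
2–10–6–5: 9+5+3 = 17
2–4–6–5: 4+6+3 = 13
The minimum is 13 s via 2–4–6–5.
So from 2 the first move is to 4.

4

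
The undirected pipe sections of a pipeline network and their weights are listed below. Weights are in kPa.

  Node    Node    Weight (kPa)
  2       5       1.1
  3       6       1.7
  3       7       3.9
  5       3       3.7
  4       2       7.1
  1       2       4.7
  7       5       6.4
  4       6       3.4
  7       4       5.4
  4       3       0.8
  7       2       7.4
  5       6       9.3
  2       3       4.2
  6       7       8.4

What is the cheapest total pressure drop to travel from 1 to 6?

10.6 kPa

Candidate routes:
1 - 2 - 3 - 6: 4.7+4.2+1.7 = 10.6
1 - 2 - 5 - 3 - 4 - 6: 4.7+1.1+3.7+0.8+3.4 = 13.7
1 - 2 - 3 - 4 - 6: 4.7+4.2+0.8+3.4 = 13.1
1 - 2 - 5 - 3 - 6: 4.7+1.1+3.7+1.7 = 11.2
The minimum is 10.6 kPa via 1 - 2 - 3 - 6.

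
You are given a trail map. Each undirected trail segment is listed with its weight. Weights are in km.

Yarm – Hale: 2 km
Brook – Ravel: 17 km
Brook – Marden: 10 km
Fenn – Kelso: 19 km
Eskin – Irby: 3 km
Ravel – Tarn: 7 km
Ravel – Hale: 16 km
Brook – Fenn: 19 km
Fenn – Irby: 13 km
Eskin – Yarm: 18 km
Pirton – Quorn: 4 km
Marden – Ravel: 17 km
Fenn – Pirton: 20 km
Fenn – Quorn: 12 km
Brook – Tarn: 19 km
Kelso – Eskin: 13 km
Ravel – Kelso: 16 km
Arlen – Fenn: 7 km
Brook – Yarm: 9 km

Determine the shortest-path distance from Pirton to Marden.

45 km

Compare a few routes:
Pirton–Quorn–Fenn–Brook–Marden: 4+12+19+10 = 45
Pirton–Fenn–Brook–Marden: 20+19+10 = 49
Cheapest is Pirton–Quorn–Fenn–Brook–Marden at 45 km.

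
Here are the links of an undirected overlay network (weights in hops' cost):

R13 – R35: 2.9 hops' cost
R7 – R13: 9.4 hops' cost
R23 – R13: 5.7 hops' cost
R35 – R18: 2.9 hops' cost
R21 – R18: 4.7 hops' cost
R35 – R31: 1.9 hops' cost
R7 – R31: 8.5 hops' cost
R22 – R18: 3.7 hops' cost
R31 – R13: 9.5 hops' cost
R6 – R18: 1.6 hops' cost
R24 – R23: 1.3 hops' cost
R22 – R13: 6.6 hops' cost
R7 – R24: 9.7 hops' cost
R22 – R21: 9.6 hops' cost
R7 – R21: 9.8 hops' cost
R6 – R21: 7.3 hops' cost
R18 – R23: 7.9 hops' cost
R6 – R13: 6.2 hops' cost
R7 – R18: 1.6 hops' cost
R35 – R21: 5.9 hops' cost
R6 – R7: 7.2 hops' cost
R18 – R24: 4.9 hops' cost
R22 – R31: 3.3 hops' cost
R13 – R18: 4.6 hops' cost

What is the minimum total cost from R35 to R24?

Compare a few routes:
R35 - R13 - R23 - R24: 2.9+5.7+1.3 = 9.9
R35 - R18 - R24: 2.9+4.9 = 7.8
Cheapest is R35 - R18 - R24 at 7.8 hops' cost.

7.8 hops' cost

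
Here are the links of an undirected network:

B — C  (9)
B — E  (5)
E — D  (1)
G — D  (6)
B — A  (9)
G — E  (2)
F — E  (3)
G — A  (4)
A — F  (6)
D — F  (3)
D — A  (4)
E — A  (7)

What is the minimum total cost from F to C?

17

Running Dijkstra from F:
F: 0
D: 3  (via F)
E: 3  (via F)
G: 5  (via E)
A: 6  (via F)
B: 8  (via E)
C: 17  (via B)
Shortest route: F–E–B–C = 17.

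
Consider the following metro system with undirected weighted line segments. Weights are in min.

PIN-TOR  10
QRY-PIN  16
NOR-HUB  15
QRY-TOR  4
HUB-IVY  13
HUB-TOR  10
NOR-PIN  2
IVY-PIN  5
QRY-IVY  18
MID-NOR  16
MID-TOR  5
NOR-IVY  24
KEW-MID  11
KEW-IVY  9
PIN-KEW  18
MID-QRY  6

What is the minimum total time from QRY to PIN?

Candidate routes:
QRY–MID–TOR–PIN: 6+5+10 = 21
QRY–IVY–PIN: 18+5 = 23
QRY–TOR–PIN: 4+10 = 14
QRY–PIN: 16 = 16
The minimum is 14 min via QRY–TOR–PIN.

14 min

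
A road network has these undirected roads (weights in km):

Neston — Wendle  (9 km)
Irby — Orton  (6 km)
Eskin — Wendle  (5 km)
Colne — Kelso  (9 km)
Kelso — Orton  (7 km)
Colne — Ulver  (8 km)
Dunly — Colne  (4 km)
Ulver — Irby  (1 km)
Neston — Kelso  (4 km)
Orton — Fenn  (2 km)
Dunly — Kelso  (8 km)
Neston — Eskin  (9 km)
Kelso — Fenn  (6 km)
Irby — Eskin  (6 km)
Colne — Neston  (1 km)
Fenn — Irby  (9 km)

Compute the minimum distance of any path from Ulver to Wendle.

12 km

Compare a few routes:
Ulver - Colne - Neston - Eskin - Wendle: 8+1+9+5 = 23
Ulver - Irby - Eskin - Wendle: 1+6+5 = 12
Ulver - Colne - Neston - Wendle: 8+1+9 = 18
Cheapest is Ulver - Irby - Eskin - Wendle at 12 km.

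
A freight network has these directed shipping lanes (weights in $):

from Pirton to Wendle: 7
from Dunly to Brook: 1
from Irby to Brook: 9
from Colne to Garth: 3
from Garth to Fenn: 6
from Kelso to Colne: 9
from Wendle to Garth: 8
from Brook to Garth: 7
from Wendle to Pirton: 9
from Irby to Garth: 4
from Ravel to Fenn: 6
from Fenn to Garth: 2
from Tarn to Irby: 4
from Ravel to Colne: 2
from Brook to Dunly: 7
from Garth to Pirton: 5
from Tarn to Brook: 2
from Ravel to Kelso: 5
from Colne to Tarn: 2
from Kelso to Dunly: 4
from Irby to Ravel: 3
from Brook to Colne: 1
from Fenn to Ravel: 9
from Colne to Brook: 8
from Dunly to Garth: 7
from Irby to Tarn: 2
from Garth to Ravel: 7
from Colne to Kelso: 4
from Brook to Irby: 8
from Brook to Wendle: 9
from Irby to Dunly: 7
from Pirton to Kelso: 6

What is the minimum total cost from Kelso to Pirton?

$14

Running Dijkstra from Kelso:
Kelso: 0
Dunly: 4  (via Kelso)
Brook: 5  (via Dunly)
Colne: 6  (via Brook)
Tarn: 8  (via Colne)
Garth: 9  (via Colne)
Irby: 12  (via Tarn)
Pirton: 14  (via Garth)
Shortest route: Kelso–Dunly–Brook–Colne–Garth–Pirton = $14.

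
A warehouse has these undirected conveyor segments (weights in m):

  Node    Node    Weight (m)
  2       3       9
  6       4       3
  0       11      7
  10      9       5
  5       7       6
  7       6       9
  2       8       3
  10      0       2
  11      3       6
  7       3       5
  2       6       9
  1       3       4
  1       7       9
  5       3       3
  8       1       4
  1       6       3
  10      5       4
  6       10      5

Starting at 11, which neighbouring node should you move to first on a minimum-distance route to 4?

Enumerating some paths:
11 → 3 → 1 → 6 → 4: 6+4+3+3 = 16
11 → 0 → 10 → 6 → 4: 7+2+5+3 = 17
The minimum is 16 m via 11 → 3 → 1 → 6 → 4.
So from 11 the first move is to 3.

3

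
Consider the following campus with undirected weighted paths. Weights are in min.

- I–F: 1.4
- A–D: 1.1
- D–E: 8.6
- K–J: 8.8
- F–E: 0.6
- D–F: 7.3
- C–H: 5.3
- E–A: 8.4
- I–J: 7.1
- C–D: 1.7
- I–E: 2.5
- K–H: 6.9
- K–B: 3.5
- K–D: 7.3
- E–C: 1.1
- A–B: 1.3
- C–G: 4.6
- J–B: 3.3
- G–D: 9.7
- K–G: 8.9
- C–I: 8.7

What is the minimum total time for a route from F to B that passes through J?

11.8 min

Shortest F→J: F–I–J = 8.5
Shortest J→B: J–B = 3.3
Total via J: 8.5 + 3.3 = 11.8 min.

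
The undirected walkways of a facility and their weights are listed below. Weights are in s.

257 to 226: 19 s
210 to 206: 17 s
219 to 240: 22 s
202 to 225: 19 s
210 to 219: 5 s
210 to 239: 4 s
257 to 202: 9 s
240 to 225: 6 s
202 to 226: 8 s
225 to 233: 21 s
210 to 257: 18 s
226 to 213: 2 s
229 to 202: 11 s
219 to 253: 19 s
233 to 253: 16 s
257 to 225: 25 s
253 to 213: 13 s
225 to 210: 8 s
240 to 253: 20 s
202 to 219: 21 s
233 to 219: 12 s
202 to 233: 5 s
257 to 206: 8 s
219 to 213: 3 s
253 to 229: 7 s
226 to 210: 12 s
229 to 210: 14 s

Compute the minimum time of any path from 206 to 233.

22 s

Compare a few routes:
206 → 257 → 202 → 233: 8+9+5 = 22
206 → 210 → 219 → 233: 17+5+12 = 34
Cheapest is 206 → 257 → 202 → 233 at 22 s.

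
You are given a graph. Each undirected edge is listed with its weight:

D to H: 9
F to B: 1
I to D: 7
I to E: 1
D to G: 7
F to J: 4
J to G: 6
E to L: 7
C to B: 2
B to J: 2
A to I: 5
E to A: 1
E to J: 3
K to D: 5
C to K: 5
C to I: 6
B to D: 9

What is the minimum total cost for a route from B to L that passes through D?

Shortest B→D: B–D = 9
Best D to L: D–I–E–L costing 15
Total via D: 9 + 15 = 24.

24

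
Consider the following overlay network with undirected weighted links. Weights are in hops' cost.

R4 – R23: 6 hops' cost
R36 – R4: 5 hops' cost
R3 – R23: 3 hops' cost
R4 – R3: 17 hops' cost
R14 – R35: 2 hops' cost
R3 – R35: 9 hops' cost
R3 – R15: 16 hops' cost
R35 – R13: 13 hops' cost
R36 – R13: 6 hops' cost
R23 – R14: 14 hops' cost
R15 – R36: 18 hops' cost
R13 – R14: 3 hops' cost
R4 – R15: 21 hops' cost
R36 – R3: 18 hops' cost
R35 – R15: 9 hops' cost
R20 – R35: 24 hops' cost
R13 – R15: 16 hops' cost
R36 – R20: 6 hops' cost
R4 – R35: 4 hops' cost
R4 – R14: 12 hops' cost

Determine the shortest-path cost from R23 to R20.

Settle nodes by increasing distance from R23:
R23: 0
R3: 3  (via R23)
R4: 6  (via R23)
R35: 10  (via R4)
R36: 11  (via R4)
R14: 12  (via R35)
R13: 15  (via R14)
R20: 17  (via R36)
Shortest route: R23–R4–R36–R20 = 17 hops' cost.

17 hops' cost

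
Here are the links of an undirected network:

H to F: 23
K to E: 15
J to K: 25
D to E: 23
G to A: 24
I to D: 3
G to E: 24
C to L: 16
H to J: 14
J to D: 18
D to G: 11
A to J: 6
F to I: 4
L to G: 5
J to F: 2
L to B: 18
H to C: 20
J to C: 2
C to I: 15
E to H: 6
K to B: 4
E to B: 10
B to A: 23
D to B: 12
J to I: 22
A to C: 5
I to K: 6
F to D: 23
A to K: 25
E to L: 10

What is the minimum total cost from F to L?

Compare a few routes:
F–I–D–G–L: 4+3+11+5 = 23
F–J–A–C–L: 2+6+5+16 = 29
F–J–C–L: 2+2+16 = 20
F–J–H–E–L: 2+14+6+10 = 32
Cheapest is F–J–C–L at 20.

20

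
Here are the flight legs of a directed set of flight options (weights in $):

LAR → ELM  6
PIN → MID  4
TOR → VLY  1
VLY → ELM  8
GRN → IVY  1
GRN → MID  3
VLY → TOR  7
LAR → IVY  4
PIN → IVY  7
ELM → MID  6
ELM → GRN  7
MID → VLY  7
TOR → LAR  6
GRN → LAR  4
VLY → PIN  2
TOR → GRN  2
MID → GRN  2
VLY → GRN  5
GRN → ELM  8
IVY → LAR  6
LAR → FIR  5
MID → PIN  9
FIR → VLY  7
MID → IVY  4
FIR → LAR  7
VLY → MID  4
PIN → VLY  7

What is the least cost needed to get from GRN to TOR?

$17

Candidate routes:
GRN–LAR–FIR–VLY–TOR: 4+5+7+7 = 23
GRN–MID–PIN–VLY–TOR: 3+9+7+7 = 26
GRN–MID–VLY–TOR: 3+7+7 = 17
Cheapest is GRN–MID–VLY–TOR at $17.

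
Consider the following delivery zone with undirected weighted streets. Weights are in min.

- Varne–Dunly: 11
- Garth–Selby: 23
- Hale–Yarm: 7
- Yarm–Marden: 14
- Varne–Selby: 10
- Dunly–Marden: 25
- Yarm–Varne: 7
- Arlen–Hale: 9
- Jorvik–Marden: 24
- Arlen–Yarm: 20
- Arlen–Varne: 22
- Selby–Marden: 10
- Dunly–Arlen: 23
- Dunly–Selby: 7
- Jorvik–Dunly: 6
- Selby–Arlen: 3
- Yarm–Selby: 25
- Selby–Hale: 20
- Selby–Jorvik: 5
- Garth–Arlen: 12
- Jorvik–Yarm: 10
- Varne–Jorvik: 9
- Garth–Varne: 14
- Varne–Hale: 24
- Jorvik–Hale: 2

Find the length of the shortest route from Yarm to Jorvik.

9 min

Running Dijkstra from Yarm:
Yarm: 0
Hale: 7  (via Yarm)
Varne: 7  (via Yarm)
Jorvik: 9  (via Hale)
Shortest route: Yarm–Hale–Jorvik = 9 min.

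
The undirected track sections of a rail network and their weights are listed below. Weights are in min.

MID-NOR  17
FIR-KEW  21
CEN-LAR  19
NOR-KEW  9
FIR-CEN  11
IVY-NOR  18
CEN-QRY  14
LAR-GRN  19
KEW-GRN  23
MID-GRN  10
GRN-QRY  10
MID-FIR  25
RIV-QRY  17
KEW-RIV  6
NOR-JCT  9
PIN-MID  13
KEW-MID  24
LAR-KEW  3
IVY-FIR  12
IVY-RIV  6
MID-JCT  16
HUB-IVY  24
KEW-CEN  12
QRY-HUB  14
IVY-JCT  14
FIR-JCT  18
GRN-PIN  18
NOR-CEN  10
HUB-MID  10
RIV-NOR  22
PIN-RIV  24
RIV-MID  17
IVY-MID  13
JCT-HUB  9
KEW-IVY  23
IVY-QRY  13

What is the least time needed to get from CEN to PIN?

Settle nodes by increasing distance from CEN:
CEN: 0
NOR: 10  (via CEN)
FIR: 11  (via CEN)
KEW: 12  (via CEN)
QRY: 14  (via CEN)
LAR: 15  (via KEW)
RIV: 18  (via KEW)
JCT: 19  (via NOR)
IVY: 23  (via FIR)
GRN: 24  (via QRY)
MID: 27  (via NOR)
HUB: 28  (via QRY)
PIN: 40  (via MID)
Shortest route: CEN–NOR–MID–PIN = 40 min.

40 min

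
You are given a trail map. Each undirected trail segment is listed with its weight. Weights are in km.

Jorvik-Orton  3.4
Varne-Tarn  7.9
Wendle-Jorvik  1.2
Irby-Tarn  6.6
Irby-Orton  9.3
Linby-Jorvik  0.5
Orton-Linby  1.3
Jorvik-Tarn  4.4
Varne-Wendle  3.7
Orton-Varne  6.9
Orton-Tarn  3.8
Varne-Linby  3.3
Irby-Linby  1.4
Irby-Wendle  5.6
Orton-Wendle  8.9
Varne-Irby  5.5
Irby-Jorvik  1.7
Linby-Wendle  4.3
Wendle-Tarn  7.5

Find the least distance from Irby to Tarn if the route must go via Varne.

12.6 km

Shortest Irby→Varne: Irby–Linby–Varne = 4.7
Shortest Varne→Tarn: Varne–Tarn = 7.9
Total via Varne: 4.7 + 7.9 = 12.6 km.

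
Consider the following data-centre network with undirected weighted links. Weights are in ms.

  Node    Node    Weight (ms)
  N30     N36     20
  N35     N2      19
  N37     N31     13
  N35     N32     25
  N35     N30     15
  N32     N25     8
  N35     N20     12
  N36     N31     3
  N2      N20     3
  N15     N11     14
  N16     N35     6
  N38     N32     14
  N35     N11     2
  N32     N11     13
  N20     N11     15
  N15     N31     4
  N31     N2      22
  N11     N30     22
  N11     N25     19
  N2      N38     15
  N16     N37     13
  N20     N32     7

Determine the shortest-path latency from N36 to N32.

Candidate routes:
N36 → N31 → N15 → N11 → N20 → N32: 3+4+14+15+7 = 43
N36 → N31 → N2 → N20 → N32: 3+22+3+7 = 35
N36 → N31 → N15 → N11 → N32: 3+4+14+13 = 34
N36 → N31 → N15 → N11 → N35 → N20 → N32: 3+4+14+2+12+7 = 42
Cheapest is N36 → N31 → N15 → N11 → N32 at 34 ms.

34 ms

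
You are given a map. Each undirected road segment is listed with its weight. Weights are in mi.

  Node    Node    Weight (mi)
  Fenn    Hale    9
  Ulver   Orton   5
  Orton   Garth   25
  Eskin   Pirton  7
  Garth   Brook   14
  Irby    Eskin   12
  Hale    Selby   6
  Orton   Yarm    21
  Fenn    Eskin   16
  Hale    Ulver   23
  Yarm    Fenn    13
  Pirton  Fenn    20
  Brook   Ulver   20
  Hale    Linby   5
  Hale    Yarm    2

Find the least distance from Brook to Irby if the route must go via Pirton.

Best Brook to Pirton: Brook → Ulver → Hale → Fenn → Pirton costing 72
Best Pirton to Irby: Pirton → Eskin → Irby costing 19
Total via Pirton: 72 + 19 = 91 mi.

91 mi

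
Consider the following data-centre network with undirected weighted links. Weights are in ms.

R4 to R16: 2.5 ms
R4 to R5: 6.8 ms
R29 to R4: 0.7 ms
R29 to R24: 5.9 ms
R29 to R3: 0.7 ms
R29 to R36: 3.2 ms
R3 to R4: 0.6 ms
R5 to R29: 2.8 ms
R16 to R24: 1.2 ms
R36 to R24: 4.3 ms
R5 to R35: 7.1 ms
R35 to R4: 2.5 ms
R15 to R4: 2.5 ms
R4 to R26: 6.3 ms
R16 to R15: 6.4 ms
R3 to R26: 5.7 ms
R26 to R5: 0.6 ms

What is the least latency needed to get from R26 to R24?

7.8 ms

Shortest distances from R26:
R26: 0
R5: 0.6  (via R26)
R29: 3.4  (via R5)
R4: 4.1  (via R29)
R3: 4.1  (via R29)
R36: 6.6  (via R29)
R15: 6.6  (via R4)
R35: 6.6  (via R4)
R16: 6.6  (via R4)
R24: 7.8  (via R16)
Shortest route: R26 → R5 → R29 → R4 → R16 → R24 = 7.8 ms.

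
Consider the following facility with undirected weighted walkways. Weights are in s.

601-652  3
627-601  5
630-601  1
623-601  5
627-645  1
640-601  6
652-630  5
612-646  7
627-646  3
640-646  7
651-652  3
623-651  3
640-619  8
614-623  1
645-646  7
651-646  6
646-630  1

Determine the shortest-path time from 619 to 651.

20 s

Shortest distances from 619:
619: 0
640: 8  (via 619)
601: 14  (via 640)
646: 15  (via 640)
630: 15  (via 601)
652: 17  (via 601)
627: 18  (via 646)
645: 19  (via 627)
623: 19  (via 601)
651: 20  (via 652)
Shortest route: 619 → 640 → 601 → 652 → 651 = 20 s.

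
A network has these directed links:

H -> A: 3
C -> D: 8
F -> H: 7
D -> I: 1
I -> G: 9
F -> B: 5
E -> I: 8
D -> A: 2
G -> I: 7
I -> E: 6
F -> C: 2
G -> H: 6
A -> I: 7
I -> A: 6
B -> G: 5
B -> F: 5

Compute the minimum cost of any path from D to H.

Candidate routes:
D–A–I–G–H: 2+7+9+6 = 24
D–I–G–H: 1+9+6 = 16
Cheapest is D–I–G–H at 16.

16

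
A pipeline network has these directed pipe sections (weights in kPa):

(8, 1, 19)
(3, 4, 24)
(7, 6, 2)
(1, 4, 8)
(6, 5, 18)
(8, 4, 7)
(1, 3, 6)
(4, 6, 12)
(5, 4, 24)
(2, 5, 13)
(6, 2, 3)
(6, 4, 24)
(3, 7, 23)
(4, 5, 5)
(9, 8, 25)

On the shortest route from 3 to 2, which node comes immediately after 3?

Enumerating some paths:
3–7–6–2: 23+2+3 = 28
3–4–6–2: 24+12+3 = 39
The minimum is 28 kPa via 3–7–6–2.
So from 3 the first move is to 7.

7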